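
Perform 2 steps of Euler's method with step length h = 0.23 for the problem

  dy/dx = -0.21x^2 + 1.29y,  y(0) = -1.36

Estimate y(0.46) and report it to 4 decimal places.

Euler: y_{n+1} = y_n + h·f(x_n, y_n).
x=0.000000, y=-1.360000: f=-1.754400 → y ← -1.360000 + 0.23·(-1.754400) = -1.763512
x=0.230000, y=-1.763512: f=-2.286039 → y ← -1.763512 + 0.23·(-2.286039) = -2.289301
y(0.46) ≈ -2.2893

-2.2893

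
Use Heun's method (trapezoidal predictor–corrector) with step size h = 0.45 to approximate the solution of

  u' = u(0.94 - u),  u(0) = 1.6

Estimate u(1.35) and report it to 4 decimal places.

Heun: k1 = f(x_n, u_n); k2 = f(x_n + h, u_n + h·k1); u_{n+1} = u_n + (h/2)·(k1 + k2).
x=0.000000, u=1.600000:
  k1 = f(0.000000, 1.600000) = -1.056000
  k2 = f(0.450000, 1.124800) = -0.207863
  u ← 1.600000 + (0.45/2)·(-1.056000 + (-0.207863)) = 1.315631
x=0.450000, u=1.315631:
  k1 = f(0.450000, 1.315631) = -0.494191
  k2 = f(0.900000, 1.093245) = -0.167534
  u ← 1.315631 + (0.45/2)·(-0.494191 + (-0.167534)) = 1.166743
x=0.900000, u=1.166743:
  k1 = f(0.900000, 1.166743) = -0.264550
  k2 = f(1.350000, 1.047695) = -0.112832
  u ← 1.166743 + (0.45/2)·(-0.264550 + (-0.112832)) = 1.081832
u(1.35) ≈ 1.0818

1.0818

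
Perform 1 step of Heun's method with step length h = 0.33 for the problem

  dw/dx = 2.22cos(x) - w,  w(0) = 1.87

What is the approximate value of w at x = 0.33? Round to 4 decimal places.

1.9467

Heun: k1 = f(x_n, w_n); k2 = f(x_n + h, w_n + h·k1); w_{n+1} = w_n + (h/2)·(k1 + k2).
x=0.000000, w=1.870000:
  k1 = f(0.000000, 1.870000) = 0.350000
  k2 = f(0.330000, 1.985500) = 0.114714
  w ← 1.870000 + (0.33/2)·(0.350000 + 0.114714) = 1.946678
w(0.33) ≈ 1.9467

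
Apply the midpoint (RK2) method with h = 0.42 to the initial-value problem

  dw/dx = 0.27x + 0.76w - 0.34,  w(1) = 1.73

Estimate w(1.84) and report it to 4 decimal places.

Midpoint: k1 = f(x_n, w_n); k2 = f(x_n + h/2, w_n + (h/2)·k1); w_{n+1} = w_n + h·k2.
x=1.000000, w=1.730000:
  k1 = f(1.000000, 1.730000) = 1.244800
  k2 = f(1.210000, 1.991408) = 1.500170
  w ← 1.730000 + 0.42·1.500170 = 2.360071
x=1.420000, w=2.360071:
  k1 = f(1.420000, 2.360071) = 1.837054
  k2 = f(1.630000, 2.745853) = 2.186948
  w ← 2.360071 + 0.42·2.186948 = 3.278590
w(1.84) ≈ 3.2786

3.2786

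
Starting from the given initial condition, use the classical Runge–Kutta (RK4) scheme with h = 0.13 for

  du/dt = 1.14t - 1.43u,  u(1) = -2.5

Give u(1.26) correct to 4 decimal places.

RK4: k1 = f(t_n, u_n); k2 = f(t_n + h/2, u_n + (h/2)·k1); k3 = f(t_n + h/2, u_n + (h/2)·k2); k4 = f(t_n + h, u_n + h·k3); u_{n+1} = u_n + (h/6)·(k1 + 2k2 + 2k3 + k4).
t=1.000000, u=-2.500000:
  k1 = f(1.000000, -2.500000) = 4.715000
  k2 = f(1.065000, -2.193525) = 4.350841
  k3 = f(1.065000, -2.217195) = 4.384689
  k4 = f(1.130000, -1.929990) = 4.048086
  u ← -2.500000 + (0.13/6)·(k1 + 2k2 + 2k3 + k4) = -1.931593
t=1.130000, u=-1.931593:
  k1 = f(1.130000, -1.931593) = 4.050379
  k2 = f(1.195000, -1.668319) = 3.747996
  k3 = f(1.195000, -1.687974) = 3.776102
  k4 = f(1.260000, -1.440700) = 3.496601
  u ← -1.931593 + (0.13/6)·(k1 + 2k2 + 2k3 + k4) = -1.442031
u(1.26) ≈ -1.4420

-1.4420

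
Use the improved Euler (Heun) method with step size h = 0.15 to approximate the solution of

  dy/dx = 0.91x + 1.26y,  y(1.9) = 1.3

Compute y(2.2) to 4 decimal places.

2.5649

Heun: k1 = f(x_n, y_n); k2 = f(x_n + h, y_n + h·k1); y_{n+1} = y_n + (h/2)·(k1 + k2).
x=1.900000, y=1.300000:
  k1 = f(1.900000, 1.300000) = 3.367000
  k2 = f(2.050000, 1.805050) = 4.139863
  y ← 1.300000 + (0.15/2)·(3.367000 + 4.139863) = 1.863015
x=2.050000, y=1.863015:
  k1 = f(2.050000, 1.863015) = 4.212899
  k2 = f(2.200000, 2.494950) = 5.145636
  y ← 1.863015 + (0.15/2)·(4.212899 + 5.145636) = 2.564905
y(2.2) ≈ 2.5649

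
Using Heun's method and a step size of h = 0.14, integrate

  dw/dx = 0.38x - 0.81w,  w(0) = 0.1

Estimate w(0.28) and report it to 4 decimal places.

0.0938

Heun: k1 = f(x_n, w_n); k2 = f(x_n + h, w_n + h·k1); w_{n+1} = w_n + (h/2)·(k1 + k2).
x=0.000000, w=0.100000:
  k1 = f(0.000000, 0.100000) = -0.081000
  k2 = f(0.140000, 0.088660) = -0.018615
  w ← 0.100000 + (0.14/2)·(-0.081000 + (-0.018615)) = 0.093027
x=0.140000, w=0.093027:
  k1 = f(0.140000, 0.093027) = -0.022152
  k2 = f(0.280000, 0.089926) = 0.033560
  w ← 0.093027 + (0.14/2)·(-0.022152 + 0.033560) = 0.093826
w(0.28) ≈ 0.0938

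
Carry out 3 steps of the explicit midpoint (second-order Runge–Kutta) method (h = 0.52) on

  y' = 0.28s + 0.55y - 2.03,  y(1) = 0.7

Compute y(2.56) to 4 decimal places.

Midpoint: k1 = f(s_n, y_n); k2 = f(s_n + h/2, y_n + (h/2)·k1); y_{n+1} = y_n + h·k2.
s=1.000000, y=0.700000:
  k1 = f(1.000000, 0.700000) = -1.365000
  k2 = f(1.260000, 0.345100) = -1.487395
  y ← 0.700000 + 0.52·(-1.487395) = -0.073445
s=1.520000, y=-0.073445:
  k1 = f(1.520000, -0.073445) = -1.644795
  k2 = f(1.780000, -0.501092) = -1.807201
  y ← -0.073445 + 0.52·(-1.807201) = -1.013190
s=2.040000, y=-1.013190:
  k1 = f(2.040000, -1.013190) = -2.016054
  k2 = f(2.300000, -1.537364) = -2.231550
  y ← -1.013190 + 0.52·(-2.231550) = -2.173596
y(2.56) ≈ -2.1736

-2.1736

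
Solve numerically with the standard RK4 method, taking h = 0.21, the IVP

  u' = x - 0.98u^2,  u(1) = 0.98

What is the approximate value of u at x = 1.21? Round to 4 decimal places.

RK4: k1 = f(x_n, u_n); k2 = f(x_n + h/2, u_n + (h/2)·k1); k3 = f(x_n + h/2, u_n + (h/2)·k2); k4 = f(x_n + h, u_n + h·k3); u_{n+1} = u_n + (h/6)·(k1 + 2k2 + 2k3 + k4).
x=1.000000, u=0.980000:
  k1 = f(1.000000, 0.980000) = 0.058808
  k2 = f(1.105000, 0.986175) = 0.151910
  k3 = f(1.105000, 0.995951) = 0.132921
  k4 = f(1.210000, 1.007913) = 0.214428
  u ← 0.980000 + (0.21/6)·(k1 + 2k2 + 2k3 + k4) = 1.009501
u(1.21) ≈ 1.0095

1.0095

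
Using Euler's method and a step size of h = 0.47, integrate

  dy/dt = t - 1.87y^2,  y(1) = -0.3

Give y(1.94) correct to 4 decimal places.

0.7745

Euler: y_{n+1} = y_n + h·f(t_n, y_n).
t=1.000000, y=-0.300000: f=0.831700 → y ← -0.300000 + 0.47·0.831700 = 0.090899
t=1.470000, y=0.090899: f=1.454549 → y ← 0.090899 + 0.47·1.454549 = 0.774537
y(1.94) ≈ 0.7745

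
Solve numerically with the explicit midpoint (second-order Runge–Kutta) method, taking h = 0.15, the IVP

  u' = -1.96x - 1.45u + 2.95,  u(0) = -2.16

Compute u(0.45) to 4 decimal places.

-0.3275

Midpoint: k1 = f(x_n, u_n); k2 = f(x_n + h/2, u_n + (h/2)·k1); u_{n+1} = u_n + h·k2.
x=0.000000, u=-2.160000:
  k1 = f(0.000000, -2.160000) = 6.082000
  k2 = f(0.075000, -1.703850) = 5.273582
  u ← -2.160000 + 0.15·5.273582 = -1.368963
x=0.150000, u=-1.368963:
  k1 = f(0.150000, -1.368963) = 4.640996
  k2 = f(0.225000, -1.020888) = 3.989288
  u ← -1.368963 + 0.15·3.989288 = -0.770569
x=0.300000, u=-0.770569:
  k1 = f(0.300000, -0.770569) = 3.479326
  k2 = f(0.375000, -0.509620) = 2.953949
  u ← -0.770569 + 0.15·2.953949 = -0.327477
u(0.45) ≈ -0.3275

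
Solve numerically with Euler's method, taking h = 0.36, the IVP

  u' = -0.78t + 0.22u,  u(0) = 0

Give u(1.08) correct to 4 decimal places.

Euler: u_{n+1} = u_n + h·f(t_n, u_n).
t=0.000000, u=0.000000: f=0.000000 → u ← 0.000000 + 0.36·0.000000 = 0.000000
t=0.360000, u=0.000000: f=-0.280800 → u ← 0.000000 + 0.36·(-0.280800) = -0.101088
t=0.720000, u=-0.101088: f=-0.583839 → u ← -0.101088 + 0.36·(-0.583839) = -0.311270
u(1.08) ≈ -0.3113

-0.3113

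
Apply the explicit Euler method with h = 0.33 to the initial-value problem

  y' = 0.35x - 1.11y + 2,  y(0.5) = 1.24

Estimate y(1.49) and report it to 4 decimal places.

Euler: y_{n+1} = y_n + h·f(x_n, y_n).
x=0.500000, y=1.240000: f=0.798600 → y ← 1.240000 + 0.33·0.798600 = 1.503538
x=0.830000, y=1.503538: f=0.621573 → y ← 1.503538 + 0.33·0.621573 = 1.708657
x=1.160000, y=1.708657: f=0.509391 → y ← 1.708657 + 0.33·0.509391 = 1.876756
y(1.49) ≈ 1.8768

1.8768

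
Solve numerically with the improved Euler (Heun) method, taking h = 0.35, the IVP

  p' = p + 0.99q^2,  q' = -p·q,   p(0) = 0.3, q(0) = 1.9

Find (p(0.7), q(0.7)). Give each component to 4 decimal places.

2.9389, 0.6430

Heun on (p,q): k1 = f(x_n, state_n); k2 = f(x_n + h, state_n + h·k1); state_{n+1} = state_n + (h/2)·(k1 + k2).
0.000000: (0.300000, 1.900000)
  k1 = (3.873900, -0.570000)
  predictor → (1.655865, 1.700500)
  k2 = (4.518648, -2.815798)
  → (1.768696, 1.307485)
0.350000: (1.768696, 1.307485)
  k1 = (3.461119, -2.312544)
  predictor → (2.980087, 0.498095)
  k2 = (3.225705, -1.484366)
  → (2.938890, 0.643026)
(p(0.7), q(0.7)) ≈ (2.9389, 0.6430)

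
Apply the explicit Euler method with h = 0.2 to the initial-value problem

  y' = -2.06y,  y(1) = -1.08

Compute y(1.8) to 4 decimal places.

Euler: y_{n+1} = y_n + h·f(s_n, y_n).
s=1.000000, y=-1.080000: f=2.224800 → y ← -1.080000 + 0.2·2.224800 = -0.635040
s=1.200000, y=-0.635040: f=1.308182 → y ← -0.635040 + 0.2·1.308182 = -0.373404
s=1.400000, y=-0.373404: f=0.769211 → y ← -0.373404 + 0.2·0.769211 = -0.219561
s=1.600000, y=-0.219561: f=0.452296 → y ← -0.219561 + 0.2·0.452296 = -0.129102
y(1.8) ≈ -0.1291

-0.1291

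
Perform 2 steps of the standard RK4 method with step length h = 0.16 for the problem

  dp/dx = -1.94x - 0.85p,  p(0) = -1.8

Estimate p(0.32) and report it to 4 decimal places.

RK4: k1 = f(x_n, p_n); k2 = f(x_n + h/2, p_n + (h/2)·k1); k3 = f(x_n + h/2, p_n + (h/2)·k2); k4 = f(x_n + h, p_n + h·k3); p_{n+1} = p_n + (h/6)·(k1 + 2k2 + 2k3 + k4).
x=0.000000, p=-1.800000:
  k1 = f(0.000000, -1.800000) = 1.530000
  k2 = f(0.080000, -1.677600) = 1.270760
  k3 = f(0.080000, -1.698339) = 1.288388
  k4 = f(0.160000, -1.593858) = 1.044379
  p ← -1.800000 + (0.16/6)·(k1 + 2k2 + 2k3 + k4) = -1.594862
x=0.160000, p=-1.594862:
  k1 = f(0.160000, -1.594862) = 1.045233
  k2 = f(0.240000, -1.511243) = 0.818957
  k3 = f(0.240000, -1.529345) = 0.834344
  k4 = f(0.320000, -1.461367) = 0.621362
  p ← -1.594862 + (0.16/6)·(k1 + 2k2 + 2k3 + k4) = -1.462243
p(0.32) ≈ -1.4622

-1.4622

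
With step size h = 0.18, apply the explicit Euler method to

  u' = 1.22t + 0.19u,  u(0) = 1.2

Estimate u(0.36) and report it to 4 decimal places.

Euler: u_{n+1} = u_n + h·f(t_n, u_n).
t=0.000000, u=1.200000: f=0.228000 → u ← 1.200000 + 0.18·0.228000 = 1.241040
t=0.180000, u=1.241040: f=0.455398 → u ← 1.241040 + 0.18·0.455398 = 1.323012
u(0.36) ≈ 1.3230

1.3230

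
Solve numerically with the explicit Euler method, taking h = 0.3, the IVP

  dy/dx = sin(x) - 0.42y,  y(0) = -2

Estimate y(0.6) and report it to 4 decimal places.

Euler: y_{n+1} = y_n + h·f(x_n, y_n).
x=0.000000, y=-2.000000: f=0.840000 → y ← -2.000000 + 0.3·0.840000 = -1.748000
x=0.300000, y=-1.748000: f=1.029680 → y ← -1.748000 + 0.3·1.029680 = -1.439096
y(0.6) ≈ -1.4391

-1.4391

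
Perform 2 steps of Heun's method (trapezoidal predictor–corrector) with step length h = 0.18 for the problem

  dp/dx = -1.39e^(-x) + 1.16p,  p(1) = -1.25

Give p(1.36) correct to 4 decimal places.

-2.0873

Heun: k1 = f(x_n, p_n); k2 = f(x_n + h, p_n + h·k1); p_{n+1} = p_n + (h/2)·(k1 + k2).
x=1.000000, p=-1.250000:
  k1 = f(1.000000, -1.250000) = -1.961352
  k2 = f(1.180000, -1.603043) = -2.286648
  p ← -1.250000 + (0.18/2)·(-1.961352 + (-2.286648)) = -1.632320
x=1.180000, p=-1.632320:
  k1 = f(1.180000, -1.632320) = -2.320609
  k2 = f(1.360000, -2.050030) = -2.734793
  p ← -1.632320 + (0.18/2)·(-2.320609 + (-2.734793)) = -2.087306
p(1.36) ≈ -2.0873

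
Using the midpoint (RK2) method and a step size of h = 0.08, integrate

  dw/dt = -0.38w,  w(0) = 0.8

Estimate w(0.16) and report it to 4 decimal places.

0.7528

Midpoint: k1 = f(t_n, w_n); k2 = f(t_n + h/2, w_n + (h/2)·k1); w_{n+1} = w_n + h·k2.
t=0.000000, w=0.800000:
  k1 = f(0.000000, 0.800000) = -0.304000
  k2 = f(0.040000, 0.787840) = -0.299379
  w ← 0.800000 + 0.08·(-0.299379) = 0.776050
t=0.080000, w=0.776050:
  k1 = f(0.080000, 0.776050) = -0.294899
  k2 = f(0.120000, 0.764254) = -0.290416
  w ← 0.776050 + 0.08·(-0.290416) = 0.752816
w(0.16) ≈ 0.7528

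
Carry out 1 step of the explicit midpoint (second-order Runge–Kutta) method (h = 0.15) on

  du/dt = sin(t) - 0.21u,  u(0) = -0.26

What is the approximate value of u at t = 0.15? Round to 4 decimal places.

-0.2407

Midpoint: k1 = f(t_n, u_n); k2 = f(t_n + h/2, u_n + (h/2)·k1); u_{n+1} = u_n + h·k2.
t=0.000000, u=-0.260000:
  k1 = f(0.000000, -0.260000) = 0.054600
  k2 = f(0.075000, -0.255905) = 0.128670
  u ← -0.260000 + 0.15·0.128670 = -0.240700
u(0.15) ≈ -0.2407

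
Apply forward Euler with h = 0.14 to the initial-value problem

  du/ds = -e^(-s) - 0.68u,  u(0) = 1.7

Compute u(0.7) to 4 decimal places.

Euler: u_{n+1} = u_n + h·f(s_n, u_n).
s=0.000000, u=1.700000: f=-2.156000 → u ← 1.700000 + 0.14·(-2.156000) = 1.398160
s=0.140000, u=1.398160: f=-1.820107 → u ← 1.398160 + 0.14·(-1.820107) = 1.143345
s=0.280000, u=1.143345: f=-1.533258 → u ← 1.143345 + 0.14·(-1.533258) = 0.928689
s=0.420000, u=0.928689: f=-1.288555 → u ← 0.928689 + 0.14·(-1.288555) = 0.748291
s=0.560000, u=0.748291: f=-1.080047 → u ← 0.748291 + 0.14·(-1.080047) = 0.597085
u(0.7) ≈ 0.5971

0.5971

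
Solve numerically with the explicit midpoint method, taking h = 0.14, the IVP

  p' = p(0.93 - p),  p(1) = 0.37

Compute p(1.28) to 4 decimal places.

0.4293

Midpoint: k1 = f(x_n, p_n); k2 = f(x_n + h/2, p_n + (h/2)·k1); p_{n+1} = p_n + h·k2.
x=1.000000, p=0.370000:
  k1 = f(1.000000, 0.370000) = 0.207200
  k2 = f(1.070000, 0.384504) = 0.209745
  p ← 0.370000 + 0.14·0.209745 = 0.399364
x=1.140000, p=0.399364:
  k1 = f(1.140000, 0.399364) = 0.211917
  k2 = f(1.210000, 0.414199) = 0.213644
  p ← 0.399364 + 0.14·0.213644 = 0.429275
p(1.28) ≈ 0.4293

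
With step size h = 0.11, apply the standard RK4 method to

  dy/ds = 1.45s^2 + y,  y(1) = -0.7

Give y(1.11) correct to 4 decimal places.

-0.5939

RK4: k1 = f(s_n, y_n); k2 = f(s_n + h/2, y_n + (h/2)·k1); k3 = f(s_n + h/2, y_n + (h/2)·k2); k4 = f(s_n + h, y_n + h·k3); y_{n+1} = y_n + (h/6)·(k1 + 2k2 + 2k3 + k4).
s=1.000000, y=-0.700000:
  k1 = f(1.000000, -0.700000) = 0.750000
  k2 = f(1.055000, -0.658750) = 0.955136
  k3 = f(1.055000, -0.647468) = 0.966419
  k4 = f(1.110000, -0.593694) = 1.192851
  y ← -0.700000 + (0.11/6)·(k1 + 2k2 + 2k3 + k4) = -0.593924
y(1.11) ≈ -0.5939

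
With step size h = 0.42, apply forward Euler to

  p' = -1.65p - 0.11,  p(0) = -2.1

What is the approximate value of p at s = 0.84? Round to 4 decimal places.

-0.2583

Euler: p_{n+1} = p_n + h·f(s_n, p_n).
s=0.000000, p=-2.100000: f=3.355000 → p ← -2.100000 + 0.42·3.355000 = -0.690900
s=0.420000, p=-0.690900: f=1.029985 → p ← -0.690900 + 0.42·1.029985 = -0.258306
p(0.84) ≈ -0.2583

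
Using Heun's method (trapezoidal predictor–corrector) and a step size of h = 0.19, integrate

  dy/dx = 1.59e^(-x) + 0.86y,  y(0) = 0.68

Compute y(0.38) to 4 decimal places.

Heun: k1 = f(x_n, y_n); k2 = f(x_n + h, y_n + h·k1); y_{n+1} = y_n + (h/2)·(k1 + k2).
x=0.000000, y=0.680000:
  k1 = f(0.000000, 0.680000) = 2.174800
  k2 = f(0.190000, 1.093212) = 2.255027
  y ← 0.680000 + (0.19/2)·(2.174800 + 2.255027) = 1.100834
x=0.190000, y=1.100834:
  k1 = f(0.190000, 1.100834) = 2.261582
  k2 = f(0.380000, 1.530534) = 2.403599
  y ← 1.100834 + (0.19/2)·(2.261582 + 2.403599) = 1.544026
y(0.38) ≈ 1.5440

1.5440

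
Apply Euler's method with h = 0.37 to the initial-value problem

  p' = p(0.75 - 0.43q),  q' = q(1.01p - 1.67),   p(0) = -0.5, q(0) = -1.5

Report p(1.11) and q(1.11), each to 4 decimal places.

Euler on (p,q): p_{n+1} = p_n + h·p', q_{n+1} = q_n + h·q'.
0.000000: (-0.500000, -1.500000); f=(-0.697500, 3.262500) → (-0.758075, -0.292875)
0.370000: (-0.758075, -0.292875); f=(-0.664025, 0.713343) → (-1.003764, -0.028938)
0.740000: (-1.003764, -0.028938); f=(-0.765314, 0.077664) → (-1.286930, -0.000202)
(p(1.11), q(1.11)) ≈ (-1.2869, -0.0002)

-1.2869, -0.0002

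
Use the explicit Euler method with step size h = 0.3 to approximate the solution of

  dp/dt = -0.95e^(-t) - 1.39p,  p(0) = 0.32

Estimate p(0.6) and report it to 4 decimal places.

-0.2685

Euler: p_{n+1} = p_n + h·f(t_n, p_n).
t=0.000000, p=0.320000: f=-1.394800 → p ← 0.320000 + 0.3·(-1.394800) = -0.098440
t=0.300000, p=-0.098440: f=-0.566946 → p ← -0.098440 + 0.3·(-0.566946) = -0.268524
p(0.6) ≈ -0.2685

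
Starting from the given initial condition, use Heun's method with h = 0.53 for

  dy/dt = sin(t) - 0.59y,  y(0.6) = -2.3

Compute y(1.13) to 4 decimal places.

Heun: k1 = f(t_n, y_n); k2 = f(t_n + h, y_n + h·k1); y_{n+1} = y_n + (h/2)·(k1 + k2).
t=0.600000, y=-2.300000:
  k1 = f(0.600000, -2.300000) = 1.921642
  k2 = f(1.130000, -1.281529) = 1.660515
  y ← -2.300000 + (0.53/2)·(1.921642 + 1.660515) = -1.350728
y(1.13) ≈ -1.3507

-1.3507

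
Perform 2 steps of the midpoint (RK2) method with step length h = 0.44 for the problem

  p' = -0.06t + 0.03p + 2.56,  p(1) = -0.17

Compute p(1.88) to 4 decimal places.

2.0313

Midpoint: k1 = f(t_n, p_n); k2 = f(t_n + h/2, p_n + (h/2)·k1); p_{n+1} = p_n + h·k2.
t=1.000000, p=-0.170000:
  k1 = f(1.000000, -0.170000) = 2.494900
  k2 = f(1.220000, 0.378878) = 2.498166
  p ← -0.170000 + 0.44·2.498166 = 0.929193
t=1.440000, p=0.929193:
  k1 = f(1.440000, 0.929193) = 2.501476
  k2 = f(1.660000, 1.479518) = 2.504786
  p ← 0.929193 + 0.44·2.504786 = 2.031299
p(1.88) ≈ 2.0313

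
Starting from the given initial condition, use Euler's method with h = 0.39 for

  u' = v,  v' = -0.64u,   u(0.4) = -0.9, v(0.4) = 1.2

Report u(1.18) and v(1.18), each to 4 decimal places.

0.1236, 1.5325

Euler on (u,v): u_{n+1} = u_n + h·u', v_{n+1} = v_n + h·v'.
0.400000: (-0.900000, 1.200000); f=(1.200000, 0.576000) → (-0.432000, 1.424640)
0.790000: (-0.432000, 1.424640); f=(1.424640, 0.276480) → (0.123610, 1.532467)
(u(1.18), v(1.18)) ≈ (0.1236, 1.5325)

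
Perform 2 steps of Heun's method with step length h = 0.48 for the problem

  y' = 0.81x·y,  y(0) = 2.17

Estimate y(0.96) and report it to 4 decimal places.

Heun: k1 = f(x_n, y_n); k2 = f(x_n + h, y_n + h·k1); y_{n+1} = y_n + (h/2)·(k1 + k2).
x=0.000000, y=2.170000:
  k1 = f(0.000000, 2.170000) = 0.000000
  k2 = f(0.480000, 2.170000) = 0.843696
  y ← 2.170000 + (0.48/2)·(0.000000 + 0.843696) = 2.372487
x=0.480000, y=2.372487:
  k1 = f(0.480000, 2.372487) = 0.922423
  k2 = f(0.960000, 2.815250) = 2.189138
  y ← 2.372487 + (0.48/2)·(0.922423 + 2.189138) = 3.119262
y(0.96) ≈ 3.1193

3.1193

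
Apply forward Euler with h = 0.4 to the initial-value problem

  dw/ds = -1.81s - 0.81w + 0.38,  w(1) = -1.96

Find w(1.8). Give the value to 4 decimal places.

-2.1439

Euler: w_{n+1} = w_n + h·f(s_n, w_n).
s=1.000000, w=-1.960000: f=0.157600 → w ← -1.960000 + 0.4·0.157600 = -1.896960
s=1.400000, w=-1.896960: f=-0.617462 → w ← -1.896960 + 0.4·(-0.617462) = -2.143945
w(1.8) ≈ -2.1439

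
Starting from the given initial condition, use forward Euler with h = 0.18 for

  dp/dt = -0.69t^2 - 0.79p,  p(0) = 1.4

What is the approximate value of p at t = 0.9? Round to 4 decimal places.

0.5404

Euler: p_{n+1} = p_n + h·f(t_n, p_n).
t=0.000000, p=1.400000: f=-1.106000 → p ← 1.400000 + 0.18·(-1.106000) = 1.200920
t=0.180000, p=1.200920: f=-0.971083 → p ← 1.200920 + 0.18·(-0.971083) = 1.026125
t=0.360000, p=1.026125: f=-0.900063 → p ← 1.026125 + 0.18·(-0.900063) = 0.864114
t=0.540000, p=0.864114: f=-0.883854 → p ← 0.864114 + 0.18·(-0.883854) = 0.705020
t=0.720000, p=0.705020: f=-0.914662 → p ← 0.705020 + 0.18·(-0.914662) = 0.540381
p(0.9) ≈ 0.5404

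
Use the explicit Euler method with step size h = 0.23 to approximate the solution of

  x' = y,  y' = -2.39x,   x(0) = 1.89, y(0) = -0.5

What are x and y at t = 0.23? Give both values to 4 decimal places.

1.7750, -1.5389

Euler on (x,y): x_{n+1} = x_n + h·x', y_{n+1} = y_n + h·y'.
0.000000: (1.890000, -0.500000); f=(-0.500000, -4.517100) → (1.775000, -1.538933)
(x(0.23), y(0.23)) ≈ (1.7750, -1.5389)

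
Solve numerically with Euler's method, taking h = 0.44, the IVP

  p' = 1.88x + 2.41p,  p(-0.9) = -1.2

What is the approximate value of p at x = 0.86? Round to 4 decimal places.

Euler: p_{n+1} = p_n + h·f(x_n, p_n).
x=-0.900000, p=-1.200000: f=-4.584000 → p ← -1.200000 + 0.44·(-4.584000) = -3.216960
x=-0.460000, p=-3.216960: f=-8.617674 → p ← -3.216960 + 0.44·(-8.617674) = -7.008736
x=-0.020000, p=-7.008736: f=-16.928655 → p ← -7.008736 + 0.44·(-16.928655) = -14.457344
x=0.420000, p=-14.457344: f=-34.052600 → p ← -14.457344 + 0.44·(-34.052600) = -29.440488
p(0.86) ≈ -29.4405

-29.4405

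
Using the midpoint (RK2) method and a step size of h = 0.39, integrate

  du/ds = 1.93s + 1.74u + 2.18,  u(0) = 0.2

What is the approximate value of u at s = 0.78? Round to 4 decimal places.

Midpoint: k1 = f(s_n, u_n); k2 = f(s_n + h/2, u_n + (h/2)·k1); u_{n+1} = u_n + h·k2.
s=0.000000, u=0.200000:
  k1 = f(0.000000, 0.200000) = 2.528000
  k2 = f(0.195000, 0.692960) = 3.762100
  u ← 0.200000 + 0.39·3.762100 = 1.667219
s=0.390000, u=1.667219:
  k1 = f(0.390000, 1.667219) = 5.833661
  k2 = f(0.585000, 2.804783) = 8.189373
  u ← 1.667219 + 0.39·8.189373 = 4.861074
u(0.78) ≈ 4.8611

4.8611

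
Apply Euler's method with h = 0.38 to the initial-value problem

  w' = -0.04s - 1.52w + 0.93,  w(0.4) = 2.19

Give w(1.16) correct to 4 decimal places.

0.8790

Euler: w_{n+1} = w_n + h·f(s_n, w_n).
s=0.400000, w=2.190000: f=-2.414800 → w ← 2.190000 + 0.38·(-2.414800) = 1.272376
s=0.780000, w=1.272376: f=-1.035212 → w ← 1.272376 + 0.38·(-1.035212) = 0.878996
w(1.16) ≈ 0.8790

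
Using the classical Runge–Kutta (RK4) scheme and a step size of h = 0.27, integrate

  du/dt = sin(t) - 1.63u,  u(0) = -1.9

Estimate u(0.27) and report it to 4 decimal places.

RK4: k1 = f(t_n, u_n); k2 = f(t_n + h/2, u_n + (h/2)·k1); k3 = f(t_n + h/2, u_n + (h/2)·k2); k4 = f(t_n + h, u_n + h·k3); u_{n+1} = u_n + (h/6)·(k1 + 2k2 + 2k3 + k4).
t=0.000000, u=-1.900000:
  k1 = f(0.000000, -1.900000) = 3.097000
  k2 = f(0.135000, -1.481905) = 2.550095
  k3 = f(0.135000, -1.555737) = 2.670442
  k4 = f(0.270000, -1.178981) = 2.188470
  u ← -1.900000 + (0.27/6)·(k1 + 2k2 + 2k3 + k4) = -1.192305
u(0.27) ≈ -1.1923

-1.1923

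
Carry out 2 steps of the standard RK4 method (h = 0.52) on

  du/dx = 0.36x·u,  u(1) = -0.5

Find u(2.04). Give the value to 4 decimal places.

-0.8833

RK4: k1 = f(x_n, u_n); k2 = f(x_n + h/2, u_n + (h/2)·k1); k3 = f(x_n + h/2, u_n + (h/2)·k2); k4 = f(x_n + h, u_n + h·k3); u_{n+1} = u_n + (h/6)·(k1 + 2k2 + 2k3 + k4).
x=1.000000, u=-0.500000:
  k1 = f(1.000000, -0.500000) = -0.180000
  k2 = f(1.260000, -0.546800) = -0.248028
  k3 = f(1.260000, -0.564487) = -0.256051
  k4 = f(1.520000, -0.633147) = -0.346458
  u ← -0.500000 + (0.52/6)·(k1 + 2k2 + 2k3 + k4) = -0.633000
x=1.520000, u=-0.633000:
  k1 = f(1.520000, -0.633000) = -0.346378
  k2 = f(1.780000, -0.723058) = -0.463336
  k3 = f(1.780000, -0.753468) = -0.482822
  k4 = f(2.040000, -0.884068) = -0.649259
  u ← -0.633000 + (0.52/6)·(k1 + 2k2 + 2k3 + k4) = -0.883289
u(2.04) ≈ -0.8833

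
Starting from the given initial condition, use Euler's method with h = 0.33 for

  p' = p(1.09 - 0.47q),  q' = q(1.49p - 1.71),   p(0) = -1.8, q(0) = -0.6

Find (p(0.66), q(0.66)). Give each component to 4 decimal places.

-3.4462, -0.2292

Euler on (p,q): p_{n+1} = p_n + h·p', q_{n+1} = q_n + h·q'.
0.000000: (-1.800000, -0.600000); f=(-2.469600, 2.635200) → (-2.614968, 0.269616)
0.330000: (-2.614968, 0.269616); f=(-2.518948, -1.511549) → (-3.446221, -0.229195)
(p(0.66), q(0.66)) ≈ (-3.4462, -0.2292)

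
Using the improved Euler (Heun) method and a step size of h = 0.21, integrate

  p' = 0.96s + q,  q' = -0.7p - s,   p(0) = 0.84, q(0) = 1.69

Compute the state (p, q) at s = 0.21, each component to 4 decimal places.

Heun on (p,q): k1 = f(s_n, state_n); k2 = f(s_n + h, state_n + h·k1); state_{n+1} = state_n + (h/2)·(k1 + k2).
0.000000: (0.840000, 1.690000)
  k1 = (1.690000, -0.588000)
  predictor → (1.194900, 1.566520)
  k2 = (1.768120, -1.046430)
  → (1.203103, 1.518385)
(p(0.21), q(0.21)) ≈ (1.2031, 1.5184)

1.2031, 1.5184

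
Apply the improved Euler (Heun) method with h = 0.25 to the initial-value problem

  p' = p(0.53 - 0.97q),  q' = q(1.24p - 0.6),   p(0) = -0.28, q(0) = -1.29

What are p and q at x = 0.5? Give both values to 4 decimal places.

-0.5841, -0.7434

Heun on (p,q): k1 = f(x_n, state_n); k2 = f(x_n + h, state_n + h·k1); state_{n+1} = state_n + (h/2)·(k1 + k2).
0.000000: (-0.280000, -1.290000)
  k1 = (-0.498764, 1.221888)
  predictor → (-0.404691, -0.984528)
  k2 = (-0.600963, 1.084770)
  → (-0.417466, -1.001668)
0.250000: (-0.417466, -1.001668)
  k1 = (-0.626874, 1.119522)
  predictor → (-0.574184, -0.721787)
  k2 = (-0.706324, 0.946977)
  → (-0.584116, -0.743355)
(p(0.5), q(0.5)) ≈ (-0.5841, -0.7434)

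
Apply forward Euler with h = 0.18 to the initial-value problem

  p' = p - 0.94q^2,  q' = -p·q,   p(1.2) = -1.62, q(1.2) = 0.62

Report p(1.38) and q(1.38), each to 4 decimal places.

-1.9766, 0.8008

Euler on (p,q): p_{n+1} = p_n + h·p', q_{n+1} = q_n + h·q'.
1.200000: (-1.620000, 0.620000); f=(-1.981336, 1.004400) → (-1.976640, 0.800792)
(p(1.38), q(1.38)) ≈ (-1.9766, 0.8008)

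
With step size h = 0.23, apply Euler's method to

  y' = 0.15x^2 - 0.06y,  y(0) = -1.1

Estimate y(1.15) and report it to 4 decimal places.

Euler: y_{n+1} = y_n + h·f(x_n, y_n).
x=0.000000, y=-1.100000: f=0.066000 → y ← -1.100000 + 0.23·0.066000 = -1.084820
x=0.230000, y=-1.084820: f=0.073024 → y ← -1.084820 + 0.23·0.073024 = -1.068024
x=0.460000, y=-1.068024: f=0.095821 → y ← -1.068024 + 0.23·0.095821 = -1.045985
x=0.690000, y=-1.045985: f=0.134174 → y ← -1.045985 + 0.23·0.134174 = -1.015125
x=0.920000, y=-1.015125: f=0.187868 → y ← -1.015125 + 0.23·0.187868 = -0.971916
y(1.15) ≈ -0.9719

-0.9719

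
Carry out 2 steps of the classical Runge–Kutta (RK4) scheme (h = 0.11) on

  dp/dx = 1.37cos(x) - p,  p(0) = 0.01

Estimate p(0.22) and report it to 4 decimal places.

0.2763

RK4: k1 = f(x_n, p_n); k2 = f(x_n + h/2, p_n + (h/2)·k1); k3 = f(x_n + h/2, p_n + (h/2)·k2); k4 = f(x_n + h, p_n + h·k3); p_{n+1} = p_n + (h/6)·(k1 + 2k2 + 2k3 + k4).
x=0.000000, p=0.010000:
  k1 = f(0.000000, 0.010000) = 1.360000
  k2 = f(0.055000, 0.084800) = 1.283128
  k3 = f(0.055000, 0.080572) = 1.287356
  k4 = f(0.110000, 0.151609) = 1.210111
  p ← 0.010000 + (0.11/6)·(k1 + 2k2 + 2k3 + k4) = 0.151370
x=0.110000, p=0.151370:
  k1 = f(0.110000, 0.151370) = 1.210350
  k2 = f(0.165000, 0.217939) = 1.133454
  k3 = f(0.165000, 0.213710) = 1.137683
  k4 = f(0.220000, 0.276515) = 1.060465
  p ← 0.151370 + (0.11/6)·(k1 + 2k2 + 2k3 + k4) = 0.276276
p(0.22) ≈ 0.2763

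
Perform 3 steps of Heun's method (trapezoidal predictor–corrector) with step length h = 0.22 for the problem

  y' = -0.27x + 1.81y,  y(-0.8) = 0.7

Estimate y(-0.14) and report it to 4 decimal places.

2.4383

Heun: k1 = f(x_n, y_n); k2 = f(x_n + h, y_n + h·k1); y_{n+1} = y_n + (h/2)·(k1 + k2).
x=-0.800000, y=0.700000:
  k1 = f(-0.800000, 0.700000) = 1.483000
  k2 = f(-0.580000, 1.026260) = 2.014131
  y ← 0.700000 + (0.22/2)·(1.483000 + 2.014131) = 1.084684
x=-0.580000, y=1.084684:
  k1 = f(-0.580000, 1.084684) = 2.119879
  k2 = f(-0.360000, 1.551058) = 2.904614
  y ← 1.084684 + (0.22/2)·(2.119879 + 2.904614) = 1.637379
x=-0.360000, y=1.637379:
  k1 = f(-0.360000, 1.637379) = 3.060855
  k2 = f(-0.140000, 2.310767) = 4.220288
  y ← 1.637379 + (0.22/2)·(3.060855 + 4.220288) = 2.438304
y(-0.14) ≈ 2.4383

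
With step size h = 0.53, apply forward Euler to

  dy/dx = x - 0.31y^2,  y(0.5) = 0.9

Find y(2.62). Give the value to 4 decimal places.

2.4169

Euler: y_{n+1} = y_n + h·f(x_n, y_n).
x=0.500000, y=0.900000: f=0.248900 → y ← 0.900000 + 0.53·0.248900 = 1.031917
x=1.030000, y=1.031917: f=0.699896 → y ← 1.031917 + 0.53·0.699896 = 1.402862
x=1.560000, y=1.402862: f=0.949914 → y ← 1.402862 + 0.53·0.949914 = 1.906316
x=2.090000, y=1.906316: f=0.963448 → y ← 1.906316 + 0.53·0.963448 = 2.416943
y(2.62) ≈ 2.4169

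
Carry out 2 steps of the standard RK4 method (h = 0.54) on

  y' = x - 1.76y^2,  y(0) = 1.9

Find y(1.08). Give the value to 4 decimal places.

RK4: k1 = f(x_n, y_n); k2 = f(x_n + h/2, y_n + (h/2)·k1); k3 = f(x_n + h/2, y_n + (h/2)·k2); k4 = f(x_n + h, y_n + h·k3); y_{n+1} = y_n + (h/6)·(k1 + 2k2 + 2k3 + k4).
x=0.000000, y=1.900000:
  k1 = f(0.000000, 1.900000) = -6.353600
  k2 = f(0.270000, 0.184528) = 0.210071
  k3 = f(0.270000, 1.956719) = -6.468600
  k4 = f(0.540000, -1.593044) = -3.926508
  y ← 1.900000 + (0.54/6)·(k1 + 2k2 + 2k3 + k4) = -0.151745
x=0.540000, y=-0.151745:
  k1 = f(0.540000, -0.151745) = 0.499473
  k2 = f(0.810000, -0.016887) = 0.809498
  k3 = f(0.810000, 0.066820) = 0.802142
  k4 = f(1.080000, 0.281412) = 0.940621
  y ← -0.151745 + (0.54/6)·(k1 + 2k2 + 2k3 + k4) = 0.267959
y(1.08) ≈ 0.2680

0.2680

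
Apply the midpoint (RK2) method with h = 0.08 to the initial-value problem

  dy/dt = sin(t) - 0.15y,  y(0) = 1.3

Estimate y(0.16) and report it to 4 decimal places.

Midpoint: k1 = f(t_n, y_n); k2 = f(t_n + h/2, y_n + (h/2)·k1); y_{n+1} = y_n + h·k2.
t=0.000000, y=1.300000:
  k1 = f(0.000000, 1.300000) = -0.195000
  k2 = f(0.040000, 1.292200) = -0.153841
  y ← 1.300000 + 0.08·(-0.153841) = 1.287693
t=0.080000, y=1.287693:
  k1 = f(0.080000, 1.287693) = -0.113239
  k2 = f(0.120000, 1.283163) = -0.072762
  y ← 1.287693 + 0.08·(-0.072762) = 1.281872
y(0.16) ≈ 1.2819

1.2819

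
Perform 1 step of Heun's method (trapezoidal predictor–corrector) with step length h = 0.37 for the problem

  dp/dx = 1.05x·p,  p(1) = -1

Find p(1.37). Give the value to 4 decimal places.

-1.5638

Heun: k1 = f(x_n, p_n); k2 = f(x_n + h, p_n + h·k1); p_{n+1} = p_n + (h/2)·(k1 + k2).
x=1.000000, p=-1.000000:
  k1 = f(1.000000, -1.000000) = -1.050000
  k2 = f(1.370000, -1.388500) = -1.997357
  p ← -1.000000 + (0.37/2)·(-1.050000 + (-1.997357)) = -1.563761
p(1.37) ≈ -1.5638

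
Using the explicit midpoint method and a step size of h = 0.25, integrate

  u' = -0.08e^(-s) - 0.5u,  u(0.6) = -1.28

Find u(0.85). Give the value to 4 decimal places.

-1.1390

Midpoint: k1 = f(s_n, u_n); k2 = f(s_n + h/2, u_n + (h/2)·k1); u_{n+1} = u_n + h·k2.
s=0.600000, u=-1.280000:
  k1 = f(0.600000, -1.280000) = 0.596095
  k2 = f(0.725000, -1.205488) = 0.563998
  u ← -1.280000 + 0.25·0.563998 = -1.139000
u(0.85) ≈ -1.1390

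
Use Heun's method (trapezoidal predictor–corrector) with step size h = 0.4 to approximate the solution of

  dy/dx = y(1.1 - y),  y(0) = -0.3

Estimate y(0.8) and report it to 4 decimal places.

Heun: k1 = f(x_n, y_n); k2 = f(x_n + h, y_n + h·k1); y_{n+1} = y_n + (h/2)·(k1 + k2).
x=0.000000, y=-0.300000:
  k1 = f(0.000000, -0.300000) = -0.420000
  k2 = f(0.400000, -0.468000) = -0.733824
  y ← -0.300000 + (0.4/2)·(-0.420000 + (-0.733824)) = -0.530765
x=0.400000, y=-0.530765:
  k1 = f(0.400000, -0.530765) = -0.865553
  k2 = f(0.800000, -0.876986) = -1.733789
  y ← -0.530765 + (0.4/2)·(-0.865553 + (-1.733789)) = -1.050633
y(0.8) ≈ -1.0506

-1.0506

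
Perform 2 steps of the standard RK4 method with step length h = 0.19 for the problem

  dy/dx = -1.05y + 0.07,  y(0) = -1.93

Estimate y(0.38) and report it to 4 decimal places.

-1.2731

RK4: k1 = f(x_n, y_n); k2 = f(x_n + h/2, y_n + (h/2)·k1); k3 = f(x_n + h/2, y_n + (h/2)·k2); k4 = f(x_n + h, y_n + h·k3); y_{n+1} = y_n + (h/6)·(k1 + 2k2 + 2k3 + k4).
x=0.000000, y=-1.930000:
  k1 = f(0.000000, -1.930000) = 2.096500
  k2 = f(0.095000, -1.730832) = 1.887374
  k3 = f(0.095000, -1.750699) = 1.908234
  k4 = f(0.190000, -1.567435) = 1.715807
  y ← -1.930000 + (0.19/6)·(k1 + 2k2 + 2k3 + k4) = -1.568888
x=0.190000, y=-1.568888:
  k1 = f(0.190000, -1.568888) = 1.717333
  k2 = f(0.285000, -1.405742) = 1.546029
  k3 = f(0.285000, -1.422016) = 1.563116
  k4 = f(0.380000, -1.271896) = 1.405491
  y ← -1.568888 + (0.19/6)·(k1 + 2k2 + 2k3 + k4) = -1.273086
y(0.38) ≈ -1.2731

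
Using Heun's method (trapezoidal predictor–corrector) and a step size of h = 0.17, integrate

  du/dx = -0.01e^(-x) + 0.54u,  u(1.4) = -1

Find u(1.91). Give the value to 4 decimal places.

-1.3177

Heun: k1 = f(x_n, u_n); k2 = f(x_n + h, u_n + h·k1); u_{n+1} = u_n + (h/2)·(k1 + k2).
x=1.400000, u=-1.000000:
  k1 = f(1.400000, -1.000000) = -0.542466
  k2 = f(1.570000, -1.092219) = -0.591879
  u ← -1.000000 + (0.17/2)·(-0.542466 + (-0.591879)) = -1.096419
x=1.570000, u=-1.096419:
  k1 = f(1.570000, -1.096419) = -0.594147
  k2 = f(1.740000, -1.197424) = -0.648364
  u ← -1.096419 + (0.17/2)·(-0.594147 + (-0.648364)) = -1.202033
x=1.740000, u=-1.202033:
  k1 = f(1.740000, -1.202033) = -0.650853
  k2 = f(1.910000, -1.312678) = -0.710327
  u ← -1.202033 + (0.17/2)·(-0.650853 + (-0.710327)) = -1.317733
u(1.91) ≈ -1.3177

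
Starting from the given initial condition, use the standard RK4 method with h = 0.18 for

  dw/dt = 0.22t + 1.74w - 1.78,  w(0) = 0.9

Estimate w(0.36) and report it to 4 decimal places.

0.8107

RK4: k1 = f(t_n, w_n); k2 = f(t_n + h/2, w_n + (h/2)·k1); k3 = f(t_n + h/2, w_n + (h/2)·k2); k4 = f(t_n + h, w_n + h·k3); w_{n+1} = w_n + (h/6)·(k1 + 2k2 + 2k3 + k4).
t=0.000000, w=0.900000:
  k1 = f(0.000000, 0.900000) = -0.214000
  k2 = f(0.090000, 0.880740) = -0.227712
  k3 = f(0.090000, 0.879506) = -0.229860
  k4 = f(0.180000, 0.858625) = -0.246392
  w ← 0.900000 + (0.18/6)·(k1 + 2k2 + 2k3 + k4) = 0.858734
t=0.180000, w=0.858734:
  k1 = f(0.180000, 0.858734) = -0.246203
  k2 = f(0.270000, 0.836576) = -0.264958
  k3 = f(0.270000, 0.834888) = -0.267895
  k4 = f(0.360000, 0.810513) = -0.290508
  w ← 0.858734 + (0.18/6)·(k1 + 2k2 + 2k3 + k4) = 0.810661
w(0.36) ≈ 0.8107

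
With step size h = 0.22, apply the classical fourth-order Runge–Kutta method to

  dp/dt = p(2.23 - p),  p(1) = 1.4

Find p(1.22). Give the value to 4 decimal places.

1.6361

RK4: k1 = f(t_n, p_n); k2 = f(t_n + h/2, p_n + (h/2)·k1); k3 = f(t_n + h/2, p_n + (h/2)·k2); k4 = f(t_n + h, p_n + h·k3); p_{n+1} = p_n + (h/6)·(k1 + 2k2 + 2k3 + k4).
t=1.000000, p=1.400000:
  k1 = f(1.000000, 1.400000) = 1.162000
  k2 = f(1.110000, 1.527820) = 1.072805
  k3 = f(1.110000, 1.518009) = 1.080809
  k4 = f(1.220000, 1.637778) = 0.969928
  p ← 1.400000 + (0.22/6)·(k1 + 2k2 + 2k3 + k4) = 1.636102
p(1.22) ≈ 1.6361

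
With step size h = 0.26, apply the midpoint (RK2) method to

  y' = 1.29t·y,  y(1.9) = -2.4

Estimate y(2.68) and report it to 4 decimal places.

Midpoint: k1 = f(t_n, y_n); k2 = f(t_n + h/2, y_n + (h/2)·k1); y_{n+1} = y_n + h·k2.
t=1.900000, y=-2.400000:
  k1 = f(1.900000, -2.400000) = -5.882400
  k2 = f(2.030000, -3.164712) = -8.287431
  y ← -2.400000 + 0.26·(-8.287431) = -4.554732
t=2.160000, y=-4.554732:
  k1 = f(2.160000, -4.554732) = -12.691306
  k2 = f(2.290000, -6.204602) = -18.329014
  y ← -4.554732 + 0.26·(-18.329014) = -9.320276
t=2.420000, y=-9.320276:
  k1 = f(2.420000, -9.320276) = -29.096037
  k2 = f(2.550000, -13.102761) = -43.101531
  y ← -9.320276 + 0.26·(-43.101531) = -20.526674
y(2.68) ≈ -20.5267

-20.5267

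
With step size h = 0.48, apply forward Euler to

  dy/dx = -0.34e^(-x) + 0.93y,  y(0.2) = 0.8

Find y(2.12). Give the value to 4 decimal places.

2.8185

Euler: y_{n+1} = y_n + h·f(x_n, y_n).
x=0.200000, y=0.800000: f=0.465632 → y ← 0.800000 + 0.48·0.465632 = 1.023503
x=0.680000, y=1.023503: f=0.779608 → y ← 1.023503 + 0.48·0.779608 = 1.397715
x=1.160000, y=1.397715: f=1.193290 → y ← 1.397715 + 0.48·1.193290 = 1.970494
x=1.640000, y=1.970494: f=1.766606 → y ← 1.970494 + 0.48·1.766606 = 2.818465
y(2.12) ≈ 2.8185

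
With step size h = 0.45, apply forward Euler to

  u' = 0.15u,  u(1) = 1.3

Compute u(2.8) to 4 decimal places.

1.6882

Euler: u_{n+1} = u_n + h·f(s_n, u_n).
s=1.000000, u=1.300000: f=0.195000 → u ← 1.300000 + 0.45·0.195000 = 1.387750
s=1.450000, u=1.387750: f=0.208163 → u ← 1.387750 + 0.45·0.208163 = 1.481423
s=1.900000, u=1.481423: f=0.222213 → u ← 1.481423 + 0.45·0.222213 = 1.581419
s=2.350000, u=1.581419: f=0.237213 → u ← 1.581419 + 0.45·0.237213 = 1.688165
u(2.8) ≈ 1.6882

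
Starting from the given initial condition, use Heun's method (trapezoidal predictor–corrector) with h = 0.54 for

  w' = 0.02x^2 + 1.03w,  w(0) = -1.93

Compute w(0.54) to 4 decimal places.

Heun: k1 = f(x_n, w_n); k2 = f(x_n + h, w_n + h·k1); w_{n+1} = w_n + (h/2)·(k1 + k2).
x=0.000000, w=-1.930000:
  k1 = f(0.000000, -1.930000) = -1.987900
  k2 = f(0.540000, -3.003466) = -3.087738
  w ← -1.930000 + (0.54/2)·(-1.987900 + (-3.087738)) = -3.300422
w(0.54) ≈ -3.3004

-3.3004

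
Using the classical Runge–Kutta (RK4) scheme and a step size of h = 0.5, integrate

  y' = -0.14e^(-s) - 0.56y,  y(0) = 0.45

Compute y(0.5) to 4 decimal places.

RK4: k1 = f(s_n, y_n); k2 = f(s_n + h/2, y_n + (h/2)·k1); k3 = f(s_n + h/2, y_n + (h/2)·k2); k4 = f(s_n + h, y_n + h·k3); y_{n+1} = y_n + (h/6)·(k1 + 2k2 + 2k3 + k4).
s=0.000000, y=0.450000:
  k1 = f(0.000000, 0.450000) = -0.392000
  k2 = f(0.250000, 0.352000) = -0.306152
  k3 = f(0.250000, 0.373462) = -0.318171
  k4 = f(0.500000, 0.290915) = -0.247826
  y ← 0.450000 + (0.5/6)·(k1 + 2k2 + 2k3 + k4) = 0.292627
y(0.5) ≈ 0.2926

0.2926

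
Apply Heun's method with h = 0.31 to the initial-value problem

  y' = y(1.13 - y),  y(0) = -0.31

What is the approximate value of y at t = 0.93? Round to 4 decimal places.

Heun: k1 = f(t_n, y_n); k2 = f(t_n + h, y_n + h·k1); y_{n+1} = y_n + (h/2)·(k1 + k2).
t=0.000000, y=-0.310000:
  k1 = f(0.000000, -0.310000) = -0.446400
  k2 = f(0.310000, -0.448384) = -0.707722
  y ← -0.310000 + (0.31/2)·(-0.446400 + (-0.707722)) = -0.488889
t=0.310000, y=-0.488889:
  k1 = f(0.310000, -0.488889) = -0.791457
  k2 = f(0.620000, -0.734241) = -1.368801
  y ← -0.488889 + (0.31/2)·(-0.791457 + (-1.368801)) = -0.823729
t=0.620000, y=-0.823729:
  k1 = f(0.620000, -0.823729) = -1.609343
  k2 = f(0.930000, -1.322625) = -3.243904
  y ← -0.823729 + (0.31/2)·(-1.609343 + (-3.243904)) = -1.575982
y(0.93) ≈ -1.5760

-1.5760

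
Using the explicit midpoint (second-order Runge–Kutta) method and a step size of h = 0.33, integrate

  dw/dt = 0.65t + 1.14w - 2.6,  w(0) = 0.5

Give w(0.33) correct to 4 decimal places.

-0.2605

Midpoint: k1 = f(t_n, w_n); k2 = f(t_n + h/2, w_n + (h/2)·k1); w_{n+1} = w_n + h·k2.
t=0.000000, w=0.500000:
  k1 = f(0.000000, 0.500000) = -2.030000
  k2 = f(0.165000, 0.165050) = -2.304593
  w ← 0.500000 + 0.33·(-2.304593) = -0.260516
w(0.33) ≈ -0.2605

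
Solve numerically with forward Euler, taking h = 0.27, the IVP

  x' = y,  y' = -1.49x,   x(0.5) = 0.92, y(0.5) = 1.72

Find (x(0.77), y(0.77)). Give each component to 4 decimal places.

1.3844, 1.3499

Euler on (x,y): x_{n+1} = x_n + h·x', y_{n+1} = y_n + h·y'.
0.500000: (0.920000, 1.720000); f=(1.720000, -1.370800) → (1.384400, 1.349884)
(x(0.77), y(0.77)) ≈ (1.3844, 1.3499)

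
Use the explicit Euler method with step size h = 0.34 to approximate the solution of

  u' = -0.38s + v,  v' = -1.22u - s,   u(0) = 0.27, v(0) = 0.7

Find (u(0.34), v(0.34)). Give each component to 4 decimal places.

Euler on (u,v): u_{n+1} = u_n + h·u', v_{n+1} = v_n + h·v'.
0.000000: (0.270000, 0.700000); f=(0.700000, -0.329400) → (0.508000, 0.588004)
(u(0.34), v(0.34)) ≈ (0.5080, 0.5880)

0.5080, 0.5880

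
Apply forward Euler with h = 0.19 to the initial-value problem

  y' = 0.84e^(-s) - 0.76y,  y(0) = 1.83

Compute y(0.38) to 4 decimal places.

Euler: y_{n+1} = y_n + h·f(s_n, y_n).
s=0.000000, y=1.830000: f=-0.550800 → y ← 1.830000 + 0.19·(-0.550800) = 1.725348
s=0.190000, y=1.725348: f=-0.616619 → y ← 1.725348 + 0.19·(-0.616619) = 1.608190
y(0.38) ≈ 1.6082

1.6082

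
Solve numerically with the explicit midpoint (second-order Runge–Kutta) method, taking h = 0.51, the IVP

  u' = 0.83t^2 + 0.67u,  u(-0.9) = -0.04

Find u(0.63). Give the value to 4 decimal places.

Midpoint: k1 = f(t_n, u_n); k2 = f(t_n + h/2, u_n + (h/2)·k1); u_{n+1} = u_n + h·k2.
t=-0.900000, u=-0.040000:
  k1 = f(-0.900000, -0.040000) = 0.645500
  k2 = f(-0.645000, 0.124602) = 0.428784
  u ← -0.040000 + 0.51·0.428784 = 0.178680
t=-0.390000, u=0.178680:
  k1 = f(-0.390000, 0.178680) = 0.245959
  k2 = f(-0.135000, 0.241400) = 0.176864
  u ← 0.178680 + 0.51·0.176864 = 0.268881
t=0.120000, u=0.268881:
  k1 = f(0.120000, 0.268881) = 0.192102
  k2 = f(0.375000, 0.317867) = 0.329690
  u ← 0.268881 + 0.51·0.329690 = 0.437023
u(0.63) ≈ 0.4370

0.4370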